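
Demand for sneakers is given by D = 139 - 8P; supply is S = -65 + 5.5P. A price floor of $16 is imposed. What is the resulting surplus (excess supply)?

Surplus = 12

Equilibrium price would be P* = 136/9, so the floor at 16 binds.
At P = 16: D = 11, S = 23.
Surplus = 23 − 11 = 12.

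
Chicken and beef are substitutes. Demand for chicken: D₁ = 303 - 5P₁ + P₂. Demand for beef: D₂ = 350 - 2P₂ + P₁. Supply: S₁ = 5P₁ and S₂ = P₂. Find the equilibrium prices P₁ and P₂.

Market 1: 303 - 5P₁ + P₂ = 5P₁ → 10P₁ - P₂ = 303.
Market 2: 3P₂ - P₁ = 350.
Eliminating P₂: 3×(1) + 1×(2) gives 29P₁ = 1259, so P₁ = 1259/29.
Back-substitute into (2): P₂ = (350 + 1×1259/29) / 3 = 3803/29.

P₁ = 1259/29, P₂ = 3803/29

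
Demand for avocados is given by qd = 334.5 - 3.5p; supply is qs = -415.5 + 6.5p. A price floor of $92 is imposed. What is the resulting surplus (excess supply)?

Equilibrium price would be p* = 75, so the floor at 92 binds.
At p = 92: qd = 12.5, qs = 182.5.
Surplus = 182.5 − 12.5 = 170.

Surplus = 170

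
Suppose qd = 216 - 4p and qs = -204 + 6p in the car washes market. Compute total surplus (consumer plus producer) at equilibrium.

Equilibrium: 216 - 4p = -204 + 6p gives p* = 42, q* = 48.
Demand choke price: p = 54; supply starts at p = 34.
CS = ½(54 − 42)(48) = 288; PS = ½(42 − 34)(48) = 192.

Total surplus = 480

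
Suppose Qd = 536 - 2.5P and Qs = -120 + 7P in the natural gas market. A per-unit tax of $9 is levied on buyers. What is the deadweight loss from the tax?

Pre-tax equilibrium: P* = 1312/19, Q* = 6904/19.
Tax on buyers shifts demand to Qd = 536 − 2.5(P + 9) = 513.5 - 2.5P.
513.5 - 2.5P = -120 + 7P gives seller price Ps = 1267/19; buyers pay Pb = 1267/19 + 9 = 1438/19.
New quantity: Q = 536 − 2.5(1438/19) = 6589/19.
DWL = ½ × 9 × (6904/19 − 6589/19) = 2835/38.

Deadweight loss = 2835/38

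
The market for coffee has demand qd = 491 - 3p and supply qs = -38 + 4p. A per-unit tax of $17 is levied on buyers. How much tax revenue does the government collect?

Pre-tax equilibrium: p* = 529/7, q* = 1850/7.
Tax on buyers shifts demand to qd = 491 − 3(p + 17) = 440 - 3p.
440 - 3p = -38 + 4p gives seller price ps = 478/7; buyers pay pb = 478/7 + 17 = 597/7.
New quantity: q = 491 − 3(597/7) = 1646/7.
Revenue = 17 × 1646/7 = 27982/7.

Tax revenue = 27982/7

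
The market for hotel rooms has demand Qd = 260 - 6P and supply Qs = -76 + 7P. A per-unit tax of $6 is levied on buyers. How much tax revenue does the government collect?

Pre-tax equilibrium: P* = 336/13, Q* = 1364/13.
Tax on buyers shifts demand to Qd = 260 − 6(P + 6) = 224 - 6P.
224 - 6P = -76 + 7P gives seller price Ps = 300/13; buyers pay Pb = 300/13 + 6 = 378/13.
New quantity: Q = 260 − 6(378/13) = 1112/13.
Revenue = 6 × 1112/13 = 6672/13.

Tax revenue = 6672/13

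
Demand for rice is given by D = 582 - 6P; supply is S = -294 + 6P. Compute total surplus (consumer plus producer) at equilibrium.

Equilibrium: 582 - 6P = -294 + 6P gives P* = 73, Q* = 144.
Demand choke price: P = 97; supply starts at P = 49.
CS = ½(97 − 73)(144) = 1728; PS = ½(73 − 49)(144) = 1728.

Total surplus = 3456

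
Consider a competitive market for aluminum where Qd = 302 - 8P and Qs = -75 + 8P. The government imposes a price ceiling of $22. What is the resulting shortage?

Equilibrium price would be P* = 23.5625, so the ceiling at 22 binds.
At P = 22: Qd = 302 − 8(22) = 126, Qs = -75 + 8(22) = 101.
Shortage = 126 − 101 = 25.

Shortage = 25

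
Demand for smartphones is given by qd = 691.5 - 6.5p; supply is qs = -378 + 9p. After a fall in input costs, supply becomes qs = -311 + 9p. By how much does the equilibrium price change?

Δp = -134/31

Original equilibrium: p* = 69, q* = 243.
New equilibrium: 691.5 - 6.5p = -311 + 9p, so 1002.5 = 15.5p and p' = 2005/31; q' = 691.5 − 6.5(2005/31) = 8404/31.
Change in price: 2005/31 − 69 = -134/31.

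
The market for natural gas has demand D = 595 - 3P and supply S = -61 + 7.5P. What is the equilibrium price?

Set D = S: 595 - 3P = -61 + 7.5P.
656 = 10.5P, so P* = 1312/21.
Q* = 595 − 3(1312/21) = 2853/7.

P* = 1312/21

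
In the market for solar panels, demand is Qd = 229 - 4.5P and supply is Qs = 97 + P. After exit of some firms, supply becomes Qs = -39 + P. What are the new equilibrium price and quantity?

P' = 536/11, Q' = 107/11

Original equilibrium: P* = 24, Q* = 121.
New equilibrium: 229 - 4.5P = -39 + P, so 268 = 5.5P and P' = 536/11; Q' = 229 − 4.5(536/11) = 107/11.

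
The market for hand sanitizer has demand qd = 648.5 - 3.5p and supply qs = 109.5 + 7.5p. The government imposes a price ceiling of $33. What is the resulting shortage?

Shortage = 176

Equilibrium price would be p* = 49, so the ceiling at 33 binds.
At p = 33: qd = 648.5 − 3.5(33) = 533, qs = 109.5 + 7.5(33) = 357.
Shortage = 533 − 357 = 176.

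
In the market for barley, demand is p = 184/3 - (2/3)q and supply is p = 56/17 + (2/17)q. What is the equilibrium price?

p* = 12

Set the two price expressions equal: 184/3 - (2/3)q = 56/17 + (2/17)q.
2960/51 = (40/51)q, so q* = 74.
p* = 184/3 − (2/3)(74) = 12.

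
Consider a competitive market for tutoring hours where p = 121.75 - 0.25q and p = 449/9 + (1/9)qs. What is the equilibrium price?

p* = 72

Set the two price expressions equal: 121.75 - 0.25q = 449/9 + (1/9)q.
2587/36 = (13/36)q, so q* = 199.
p* = 121.75 − (0.25)(199) = 72.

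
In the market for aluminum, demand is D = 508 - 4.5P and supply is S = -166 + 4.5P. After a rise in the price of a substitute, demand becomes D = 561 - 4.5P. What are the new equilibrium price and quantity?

Original equilibrium: P* = 674/9, Q* = 171.
New equilibrium: 561 - 4.5P = -166 + 4.5P, so 727 = 9P and P' = 727/9; Q' = 561 − 4.5(727/9) = 197.5.

P' = 727/9, Q' = 197.5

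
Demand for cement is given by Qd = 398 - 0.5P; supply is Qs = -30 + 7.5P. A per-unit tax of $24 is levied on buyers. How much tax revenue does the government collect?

Tax revenue = 8640

Pre-tax equilibrium: P* = 53.5, Q* = 371.25.
Tax on buyers shifts demand to Qd = 398 − 0.5(P + 24) = 386 - 0.5P.
386 - 0.5P = -30 + 7.5P gives seller price Ps = 52; buyers pay Pb = 52 + 24 = 76.
New quantity: Q = 398 − 0.5(76) = 360.
Revenue = 24 × 360 = 8640.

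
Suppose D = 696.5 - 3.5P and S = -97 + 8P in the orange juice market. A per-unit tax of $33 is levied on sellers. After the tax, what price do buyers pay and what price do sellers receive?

Buyers pay 2115/23, sellers receive 1356/23

Pre-tax equilibrium: P* = 69, Q* = 455.
Tax on sellers shifts supply to S = -97 + 8(P − 33) = -361 + 8P.
696.5 - 3.5P = -361 + 8P gives buyer price Pb = 2115/23; sellers receive Ps = 2115/23 − 33 = 1356/23.
New quantity: Q = 696.5 − 3.5(2115/23) = 8617/23.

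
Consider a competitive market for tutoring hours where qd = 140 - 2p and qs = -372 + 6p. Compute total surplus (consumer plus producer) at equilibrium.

Equilibrium: 140 - 2p = -372 + 6p gives p* = 64, q* = 12.
Demand choke price: p = 70; supply starts at p = 62.
CS = ½(70 − 64)(12) = 36; PS = ½(64 − 62)(12) = 12.

Total surplus = 48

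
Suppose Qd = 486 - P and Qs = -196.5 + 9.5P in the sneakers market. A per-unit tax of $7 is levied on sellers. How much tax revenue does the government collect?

Tax revenue = 8708/3

Pre-tax equilibrium: P* = 65, Q* = 421.
Tax on sellers shifts supply to Qs = -196.5 + 9.5(P − 7) = -263 + 9.5P.
486 - P = -263 + 9.5P gives buyer price Pb = 214/3; sellers receive Ps = 214/3 − 7 = 193/3.
New quantity: Q = 486 − 1(214/3) = 1244/3.
Revenue = 7 × 1244/3 = 8708/3.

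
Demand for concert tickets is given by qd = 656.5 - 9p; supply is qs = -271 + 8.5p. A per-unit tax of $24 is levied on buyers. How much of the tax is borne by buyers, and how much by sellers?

Pre-tax equilibrium: p* = 53, q* = 179.5.
Tax on buyers shifts demand to qd = 656.5 − 9(p + 24) = 440.5 - 9p.
440.5 - 9p = -271 + 8.5p gives seller price ps = 1423/35; buyers pay pb = 1423/35 + 24 = 2263/35.
New quantity: q = 656.5 − 9(2263/35) = 5221/70.
Buyer burden = 2263/35 − 53 = 408/35; seller burden = 53 − 1423/35 = 432/35.

Buyers bear 408/35, sellers bear 432/35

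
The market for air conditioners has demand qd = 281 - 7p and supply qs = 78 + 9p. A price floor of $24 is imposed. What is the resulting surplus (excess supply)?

Surplus = 181

Equilibrium price would be p* = 12.6875, so the floor at 24 binds.
At p = 24: qd = 113, qs = 294.
Surplus = 294 − 113 = 181.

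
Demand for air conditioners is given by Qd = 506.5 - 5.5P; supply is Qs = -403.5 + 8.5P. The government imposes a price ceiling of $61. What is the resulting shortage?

Shortage = 56

Equilibrium price would be P* = 65, so the ceiling at 61 binds.
At P = 61: Qd = 506.5 − 5.5(61) = 171, Qs = -403.5 + 8.5(61) = 115.
Shortage = 171 − 115 = 56.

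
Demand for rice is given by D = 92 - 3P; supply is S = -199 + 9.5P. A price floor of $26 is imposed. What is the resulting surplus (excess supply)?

Equilibrium price would be P* = 23.28, so the floor at 26 binds.
At P = 26: D = 14, S = 48.
Surplus = 48 − 14 = 34.

Surplus = 34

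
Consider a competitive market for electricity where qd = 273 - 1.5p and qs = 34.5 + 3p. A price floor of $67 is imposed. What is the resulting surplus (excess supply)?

Surplus = 63

Equilibrium price would be p* = 53, so the floor at 67 binds.
At p = 67: qd = 172.5, qs = 235.5.
Surplus = 235.5 − 172.5 = 63.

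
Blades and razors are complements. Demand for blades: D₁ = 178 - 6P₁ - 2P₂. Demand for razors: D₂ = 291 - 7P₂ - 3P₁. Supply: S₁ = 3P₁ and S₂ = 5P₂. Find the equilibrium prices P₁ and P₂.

P₁ = 259/17, P₂ = 695/34

Market 1: 178 - 6P₁ - 2P₂ = 3P₁ → 9P₁ + 2P₂ = 178.
Market 2: 12P₂ + 3P₁ = 291.
Eliminating P₂: 12×(1) − 2×(2) gives 102P₁ = 1554, so P₁ = 259/17.
Back-substitute into (2): P₂ = (291 − 3×259/17) / 12 = 695/34.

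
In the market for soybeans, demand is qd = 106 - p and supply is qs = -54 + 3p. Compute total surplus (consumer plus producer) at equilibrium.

Equilibrium: 106 - p = -54 + 3p gives p* = 40, q* = 66.
Demand choke price: p = 106; supply starts at p = 18.
CS = ½(106 − 40)(66) = 2178; PS = ½(40 − 18)(66) = 726.

Total surplus = 2904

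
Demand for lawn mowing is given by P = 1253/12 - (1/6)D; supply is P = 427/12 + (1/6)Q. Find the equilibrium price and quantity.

Set the two price expressions equal: 1253/12 - (1/6)Q = 427/12 + (1/6)Q.
413/6 = (1/3)Q, so Q* = 206.5.
P* = 1253/12 − (1/6)(206.5) = 70.

P* = 70, Q* = 206.5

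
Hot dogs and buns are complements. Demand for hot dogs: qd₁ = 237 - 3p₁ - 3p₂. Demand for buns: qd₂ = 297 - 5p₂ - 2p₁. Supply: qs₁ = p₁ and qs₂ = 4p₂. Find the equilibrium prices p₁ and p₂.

p₁ = 41.4, p₂ = 23.8

Market 1: 237 - 3p₁ - 3p₂ = p₁ → 4p₁ + 3p₂ = 237.
Market 2: 9p₂ + 2p₁ = 297.
Eliminating p₂: 9×(1) − 3×(2) gives 30p₁ = 1242, so p₁ = 41.4.
Back-substitute into (2): p₂ = (297 − 2×41.4) / 9 = 23.8.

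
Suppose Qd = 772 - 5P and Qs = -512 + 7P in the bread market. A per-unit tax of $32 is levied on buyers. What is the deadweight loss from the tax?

Pre-tax equilibrium: P* = 107, Q* = 237.
Tax on buyers shifts demand to Qd = 772 − 5(P + 32) = 612 - 5P.
612 - 5P = -512 + 7P gives seller price Ps = 281/3; buyers pay Pb = 281/3 + 32 = 377/3.
New quantity: Q = 772 − 5(377/3) = 431/3.
DWL = ½ × 32 × (237 − 431/3) = 4480/3.

Deadweight loss = 4480/3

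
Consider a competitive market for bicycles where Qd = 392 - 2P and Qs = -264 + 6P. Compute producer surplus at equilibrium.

Equilibrium: 392 - 2P = -264 + 6P gives P* = 82, Q* = 228.
Supply starts at P = 44 (where Qs = 0).
PS = ½(82 − 44)(228) = 4332.

Producer surplus = 4332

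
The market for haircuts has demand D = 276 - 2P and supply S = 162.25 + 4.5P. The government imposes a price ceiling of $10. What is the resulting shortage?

Shortage = 48.75

Equilibrium price would be P* = 17.5, so the ceiling at 10 binds.
At P = 10: D = 276 − 2(10) = 256, S = 162.25 + 4.5(10) = 207.25.
Shortage = 256 − 207.25 = 48.75.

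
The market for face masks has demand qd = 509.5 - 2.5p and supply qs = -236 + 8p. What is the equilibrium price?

Set qd = qs: 509.5 - 2.5p = -236 + 8p.
745.5 = 10.5p, so p* = 71.
q* = 509.5 − 2.5(71) = 332.

p* = 71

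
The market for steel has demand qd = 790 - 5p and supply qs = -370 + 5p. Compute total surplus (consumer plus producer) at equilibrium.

Equilibrium: 790 - 5p = -370 + 5p gives p* = 116, q* = 210.
Demand choke price: p = 158; supply starts at p = 74.
CS = ½(158 − 116)(210) = 4410; PS = ½(116 − 74)(210) = 4410.

Total surplus = 8820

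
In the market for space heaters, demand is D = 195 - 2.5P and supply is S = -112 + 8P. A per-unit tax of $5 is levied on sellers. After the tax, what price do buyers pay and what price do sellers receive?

Buyers pay 694/21, sellers receive 589/21

Pre-tax equilibrium: P* = 614/21, Q* = 2560/21.
Tax on sellers shifts supply to S = -112 + 8(P − 5) = -152 + 8P.
195 - 2.5P = -152 + 8P gives buyer price Pb = 694/21; sellers receive Ps = 694/21 − 5 = 589/21.
New quantity: Q = 195 − 2.5(694/21) = 2360/21.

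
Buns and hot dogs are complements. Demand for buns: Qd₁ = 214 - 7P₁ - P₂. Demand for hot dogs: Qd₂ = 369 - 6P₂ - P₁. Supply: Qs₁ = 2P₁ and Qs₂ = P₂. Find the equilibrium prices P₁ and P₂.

P₁ = 1129/62, P₂ = 3107/62

Market 1: 214 - 7P₁ - P₂ = 2P₁ → 9P₁ + P₂ = 214.
Market 2: 7P₂ + P₁ = 369.
Eliminating P₂: 7×(1) − 1×(2) gives 62P₁ = 1129, so P₁ = 1129/62.
Back-substitute into (2): P₂ = (369 − 1×1129/62) / 7 = 3107/62.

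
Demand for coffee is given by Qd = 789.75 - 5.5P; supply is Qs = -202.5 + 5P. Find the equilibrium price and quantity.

Set Qd = Qs: 789.75 - 5.5P = -202.5 + 5P.
992.25 = 10.5P, so P* = 94.5.
Q* = 789.75 − 5.5(94.5) = 270.

P* = 94.5, Q* = 270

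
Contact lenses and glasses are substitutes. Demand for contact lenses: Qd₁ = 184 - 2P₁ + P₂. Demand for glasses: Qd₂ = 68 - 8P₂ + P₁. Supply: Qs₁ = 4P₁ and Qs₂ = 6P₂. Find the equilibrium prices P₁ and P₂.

P₁ = 2644/83, P₂ = 592/83

Market 1: 184 - 2P₁ + P₂ = 4P₁ → 6P₁ - P₂ = 184.
Market 2: 14P₂ - P₁ = 68.
Eliminating P₂: 14×(1) + 1×(2) gives 83P₁ = 2644, so P₁ = 2644/83.
Back-substitute into (2): P₂ = (68 + 1×2644/83) / 14 = 592/83.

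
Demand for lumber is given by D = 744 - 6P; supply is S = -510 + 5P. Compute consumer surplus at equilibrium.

Consumer surplus = 300

Equilibrium: 744 - 6P = -510 + 5P gives P* = 114, Q* = 60.
Demand choke price (D = 0): P = 124.
CS = ½(124 − 114)(60) = 300.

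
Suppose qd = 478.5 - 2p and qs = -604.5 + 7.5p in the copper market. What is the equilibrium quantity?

Set qd = qs: 478.5 - 2p = -604.5 + 7.5p.
1083 = 9.5p, so p* = 114.
q* = 478.5 − 2(114) = 250.5.

q* = 250.5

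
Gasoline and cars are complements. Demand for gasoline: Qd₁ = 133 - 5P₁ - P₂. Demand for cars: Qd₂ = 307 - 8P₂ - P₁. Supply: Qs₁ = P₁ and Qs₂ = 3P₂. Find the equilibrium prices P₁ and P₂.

Market 1: 133 - 5P₁ - P₂ = P₁ → 6P₁ + P₂ = 133.
Market 2: 11P₂ + P₁ = 307.
Eliminating P₂: 11×(1) − 1×(2) gives 65P₁ = 1156, so P₁ = 1156/65.
Back-substitute into (2): P₂ = (307 − 1×1156/65) / 11 = 1709/65.

P₁ = 1156/65, P₂ = 1709/65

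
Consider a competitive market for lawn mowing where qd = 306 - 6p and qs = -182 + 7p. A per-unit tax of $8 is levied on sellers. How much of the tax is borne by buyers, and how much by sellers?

Pre-tax equilibrium: p* = 488/13, q* = 1050/13.
Tax on sellers shifts supply to qs = -182 + 7(p − 8) = -238 + 7p.
306 - 6p = -238 + 7p gives buyer price pb = 544/13; sellers receive ps = 544/13 − 8 = 440/13.
New quantity: q = 306 − 6(544/13) = 714/13.
Buyer burden = 544/13 − 488/13 = 56/13; seller burden = 488/13 − 440/13 = 48/13.

Buyers bear 56/13, sellers bear 48/13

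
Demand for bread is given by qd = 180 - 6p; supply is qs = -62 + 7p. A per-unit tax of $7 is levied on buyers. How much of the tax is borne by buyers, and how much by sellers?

Buyers bear 49/13, sellers bear 42/13

Pre-tax equilibrium: p* = 242/13, q* = 888/13.
Tax on buyers shifts demand to qd = 180 − 6(p + 7) = 138 - 6p.
138 - 6p = -62 + 7p gives seller price ps = 200/13; buyers pay pb = 200/13 + 7 = 291/13.
New quantity: q = 180 − 6(291/13) = 594/13.
Buyer burden = 291/13 − 242/13 = 49/13; seller burden = 242/13 − 200/13 = 42/13.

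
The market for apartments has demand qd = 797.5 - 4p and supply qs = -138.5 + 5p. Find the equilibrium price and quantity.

p* = 104, q* = 381.5

Set qd = qs: 797.5 - 4p = -138.5 + 5p.
936 = 9p, so p* = 104.
q* = 797.5 − 4(104) = 381.5.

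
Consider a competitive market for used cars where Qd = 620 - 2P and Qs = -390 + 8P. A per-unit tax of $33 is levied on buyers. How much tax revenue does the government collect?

Pre-tax equilibrium: P* = 101, Q* = 418.
Tax on buyers shifts demand to Qd = 620 − 2(P + 33) = 554 - 2P.
554 - 2P = -390 + 8P gives seller price Ps = 94.4; buyers pay Pb = 94.4 + 33 = 127.4.
New quantity: Q = 620 − 2(127.4) = 365.2.
Revenue = 33 × 365.2 = 12051.6.

Tax revenue = 12051.6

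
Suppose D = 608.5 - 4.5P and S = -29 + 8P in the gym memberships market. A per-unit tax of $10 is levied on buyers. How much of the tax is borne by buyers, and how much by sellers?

Pre-tax equilibrium: P* = 51, Q* = 379.
Tax on buyers shifts demand to D = 608.5 − 4.5(P + 10) = 563.5 - 4.5P.
563.5 - 4.5P = -29 + 8P gives seller price Ps = 47.4; buyers pay Pb = 47.4 + 10 = 57.4.
New quantity: Q = 608.5 − 4.5(57.4) = 350.2.
Buyer burden = 57.4 − 51 = 6.4; seller burden = 51 − 47.4 = 3.6.

Buyers bear $6.4, sellers bear $3.6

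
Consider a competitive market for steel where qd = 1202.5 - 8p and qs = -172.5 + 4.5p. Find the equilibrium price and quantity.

Set qd = qs: 1202.5 - 8p = -172.5 + 4.5p.
1375 = 12.5p, so p* = 110.
q* = 1202.5 − 8(110) = 322.5.

p* = 110, q* = 322.5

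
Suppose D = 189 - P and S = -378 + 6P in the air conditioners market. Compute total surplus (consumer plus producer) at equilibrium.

Total surplus = 6804

Equilibrium: 189 - P = -378 + 6P gives P* = 81, Q* = 108.
Demand choke price: P = 189; supply starts at P = 63.
CS = ½(189 − 81)(108) = 5832; PS = ½(81 − 63)(108) = 972.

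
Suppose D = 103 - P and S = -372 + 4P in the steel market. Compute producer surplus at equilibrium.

Equilibrium: 103 - P = -372 + 4P gives P* = 95, Q* = 8.
Supply starts at P = 93 (where S = 0).
PS = ½(95 − 93)(8) = 8.

Producer surplus = 8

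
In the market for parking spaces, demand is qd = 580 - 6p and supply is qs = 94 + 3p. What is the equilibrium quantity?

Set qd = qs: 580 - 6p = 94 + 3p.
486 = 9p, so p* = 54.
q* = 580 − 6(54) = 256.

q* = 256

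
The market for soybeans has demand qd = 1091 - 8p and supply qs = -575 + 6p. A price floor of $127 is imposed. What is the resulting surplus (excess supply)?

Surplus = 112

Equilibrium price would be p* = 119, so the floor at 127 binds.
At p = 127: qd = 75, qs = 187.
Surplus = 187 − 75 = 112.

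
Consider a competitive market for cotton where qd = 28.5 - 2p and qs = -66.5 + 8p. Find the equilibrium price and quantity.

Set qd = qs: 28.5 - 2p = -66.5 + 8p.
95 = 10p, so p* = 9.5.
q* = 28.5 − 2(9.5) = 9.5.

p* = 9.5, q* = 9.5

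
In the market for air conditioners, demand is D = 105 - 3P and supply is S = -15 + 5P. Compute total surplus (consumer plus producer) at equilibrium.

Equilibrium: 105 - 3P = -15 + 5P gives P* = 15, Q* = 60.
Demand choke price: P = 35; supply starts at P = 3.
CS = ½(35 − 15)(60) = 600; PS = ½(15 − 3)(60) = 360.

Total surplus = 960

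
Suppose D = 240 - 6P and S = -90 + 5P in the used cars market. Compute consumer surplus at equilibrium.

Equilibrium: 240 - 6P = -90 + 5P gives P* = 30, Q* = 60.
Demand choke price (D = 0): P = 40.
CS = ½(40 − 30)(60) = 300.

Consumer surplus = 300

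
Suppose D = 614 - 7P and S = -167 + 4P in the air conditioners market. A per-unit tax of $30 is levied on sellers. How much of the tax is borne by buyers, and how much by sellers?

Buyers bear 120/11, sellers bear 210/11

Pre-tax equilibrium: P* = 71, Q* = 117.
Tax on sellers shifts supply to S = -167 + 4(P − 30) = -287 + 4P.
614 - 7P = -287 + 4P gives buyer price Pb = 901/11; sellers receive Ps = 901/11 − 30 = 571/11.
New quantity: Q = 614 − 7(901/11) = 447/11.
Buyer burden = 901/11 − 71 = 120/11; seller burden = 71 − 571/11 = 210/11.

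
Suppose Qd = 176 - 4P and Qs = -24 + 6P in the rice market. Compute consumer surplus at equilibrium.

Consumer surplus = 1152

Equilibrium: 176 - 4P = -24 + 6P gives P* = 20, Q* = 96.
Demand choke price (Qd = 0): P = 44.
CS = ½(44 − 20)(96) = 1152.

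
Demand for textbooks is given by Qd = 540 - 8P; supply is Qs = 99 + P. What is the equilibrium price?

Set Qd = Qs: 540 - 8P = 99 + P.
441 = 9P, so P* = 49.
Q* = 540 − 8(49) = 148.

P* = 49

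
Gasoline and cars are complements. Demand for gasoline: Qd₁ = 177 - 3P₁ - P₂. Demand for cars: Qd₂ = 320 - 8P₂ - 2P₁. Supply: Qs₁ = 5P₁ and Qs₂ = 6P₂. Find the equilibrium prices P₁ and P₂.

P₁ = 1079/55, P₂ = 1103/55

Market 1: 177 - 3P₁ - P₂ = 5P₁ → 8P₁ + P₂ = 177.
Market 2: 14P₂ + 2P₁ = 320.
Eliminating P₂: 14×(1) − 1×(2) gives 110P₁ = 2158, so P₁ = 1079/55.
Back-substitute into (2): P₂ = (320 − 2×1079/55) / 14 = 1103/55.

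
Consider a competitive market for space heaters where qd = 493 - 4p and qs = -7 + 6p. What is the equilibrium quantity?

Set qd = qs: 493 - 4p = -7 + 6p.
500 = 10p, so p* = 50.
q* = 493 − 4(50) = 293.

q* = 293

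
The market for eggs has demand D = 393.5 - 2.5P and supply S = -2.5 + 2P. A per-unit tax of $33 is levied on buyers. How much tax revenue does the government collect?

Tax revenue = 4515.5

Pre-tax equilibrium: P* = 88, Q* = 173.5.
Tax on buyers shifts demand to D = 393.5 − 2.5(P + 33) = 311 - 2.5P.
311 - 2.5P = -2.5 + 2P gives seller price Ps = 209/3; buyers pay Pb = 209/3 + 33 = 308/3.
New quantity: Q = 393.5 − 2.5(308/3) = 821/6.
Revenue = 33 × 821/6 = 4515.5.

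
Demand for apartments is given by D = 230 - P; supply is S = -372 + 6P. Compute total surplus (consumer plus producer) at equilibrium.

Equilibrium: 230 - P = -372 + 6P gives P* = 86, Q* = 144.
Demand choke price: P = 230; supply starts at P = 62.
CS = ½(230 − 86)(144) = 10368; PS = ½(86 − 62)(144) = 1728.

Total surplus = 12096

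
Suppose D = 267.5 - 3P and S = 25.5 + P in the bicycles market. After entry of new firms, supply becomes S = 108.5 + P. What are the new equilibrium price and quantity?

Original equilibrium: P* = 60.5, Q* = 86.
New equilibrium: 267.5 - 3P = 108.5 + P, so 159 = 4P and P' = 39.75; Q' = 267.5 − 3(39.75) = 148.25.

P' = 39.75, Q' = 148.25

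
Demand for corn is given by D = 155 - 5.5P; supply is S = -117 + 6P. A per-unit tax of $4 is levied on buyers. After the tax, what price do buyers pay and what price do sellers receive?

Buyers pay 592/23, sellers receive 500/23

Pre-tax equilibrium: P* = 544/23, Q* = 573/23.
Tax on buyers shifts demand to D = 155 − 5.5(P + 4) = 133 - 5.5P.
133 - 5.5P = -117 + 6P gives seller price Ps = 500/23; buyers pay Pb = 500/23 + 4 = 592/23.
New quantity: Q = 155 − 5.5(592/23) = 309/23.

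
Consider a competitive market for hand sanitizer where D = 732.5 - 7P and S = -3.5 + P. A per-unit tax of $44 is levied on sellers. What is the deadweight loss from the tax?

Pre-tax equilibrium: P* = 92, Q* = 88.5.
Tax on sellers shifts supply to S = -3.5 + 1(P − 44) = -47.5 + P.
732.5 - 7P = -47.5 + P gives buyer price Pb = 97.5; sellers receive Ps = 97.5 − 44 = 53.5.
New quantity: Q = 732.5 − 7(97.5) = 50.
DWL = ½ × 44 × (88.5 − 50) = 847.

Deadweight loss = 847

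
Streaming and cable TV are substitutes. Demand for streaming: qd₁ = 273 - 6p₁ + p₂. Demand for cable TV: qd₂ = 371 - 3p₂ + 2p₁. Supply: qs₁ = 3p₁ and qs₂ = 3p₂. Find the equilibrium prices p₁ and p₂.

Market 1: 273 - 6p₁ + p₂ = 3p₁ → 9p₁ - p₂ = 273.
Market 2: 6p₂ - 2p₁ = 371.
Eliminating p₂: 6×(1) + 1×(2) gives 52p₁ = 2009, so p₁ = 2009/52.
Back-substitute into (2): p₂ = (371 + 2×2009/52) / 6 = 3885/52.

p₁ = 2009/52, p₂ = 3885/52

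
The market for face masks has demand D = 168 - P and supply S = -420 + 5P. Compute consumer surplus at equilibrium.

Equilibrium: 168 - P = -420 + 5P gives P* = 98, Q* = 70.
Demand choke price (D = 0): P = 168.
CS = ½(168 − 98)(70) = 2450.

Consumer surplus = 2450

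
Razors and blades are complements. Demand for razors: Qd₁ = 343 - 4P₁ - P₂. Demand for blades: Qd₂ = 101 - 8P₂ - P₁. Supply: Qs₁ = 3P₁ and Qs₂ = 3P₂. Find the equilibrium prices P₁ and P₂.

P₁ = 918/19, P₂ = 91/19

Market 1: 343 - 4P₁ - P₂ = 3P₁ → 7P₁ + P₂ = 343.
Market 2: 11P₂ + P₁ = 101.
Eliminating P₂: 11×(1) − 1×(2) gives 76P₁ = 3672, so P₁ = 918/19.
Back-substitute into (2): P₂ = (101 − 1×918/19) / 11 = 91/19.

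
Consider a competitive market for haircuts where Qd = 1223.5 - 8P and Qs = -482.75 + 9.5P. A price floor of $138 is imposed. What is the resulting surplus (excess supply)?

Surplus = 708.75

Equilibrium price would be P* = 97.5, so the floor at 138 binds.
At P = 138: Qd = 119.5, Qs = 828.25.
Surplus = 828.25 − 119.5 = 708.75.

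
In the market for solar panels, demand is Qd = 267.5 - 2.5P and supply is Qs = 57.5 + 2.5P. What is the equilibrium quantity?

Set Qd = Qs: 267.5 - 2.5P = 57.5 + 2.5P.
210 = 5P, so P* = 42.
Q* = 267.5 − 2.5(42) = 162.5.

Q* = 162.5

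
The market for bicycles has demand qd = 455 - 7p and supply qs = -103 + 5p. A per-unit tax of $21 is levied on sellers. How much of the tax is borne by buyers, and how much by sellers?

Buyers bear $8.75, sellers bear $12.25

Pre-tax equilibrium: p* = 46.5, q* = 129.5.
Tax on sellers shifts supply to qs = -103 + 5(p − 21) = -208 + 5p.
455 - 7p = -208 + 5p gives buyer price pb = 55.25; sellers receive ps = 55.25 − 21 = 34.25.
New quantity: q = 455 − 7(55.25) = 68.25.
Buyer burden = 55.25 − 46.5 = 8.75; seller burden = 46.5 − 34.25 = 12.25.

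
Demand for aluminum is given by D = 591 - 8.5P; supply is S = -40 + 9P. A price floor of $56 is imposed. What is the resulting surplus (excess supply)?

Equilibrium price would be P* = 1262/35, so the floor at 56 binds.
At P = 56: D = 115, S = 464.
Surplus = 464 − 115 = 349.

Surplus = 349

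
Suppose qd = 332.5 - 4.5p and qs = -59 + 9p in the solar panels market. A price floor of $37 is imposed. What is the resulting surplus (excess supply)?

Equilibrium price would be p* = 29, so the floor at 37 binds.
At p = 37: qd = 166, qs = 274.
Surplus = 274 − 166 = 108.

Surplus = 108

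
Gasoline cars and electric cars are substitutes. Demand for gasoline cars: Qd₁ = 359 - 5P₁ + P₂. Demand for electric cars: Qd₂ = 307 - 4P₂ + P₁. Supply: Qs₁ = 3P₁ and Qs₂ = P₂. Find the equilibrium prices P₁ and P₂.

Market 1: 359 - 5P₁ + P₂ = 3P₁ → 8P₁ - P₂ = 359.
Market 2: 5P₂ - P₁ = 307.
Eliminating P₂: 5×(1) + 1×(2) gives 39P₁ = 2102, so P₁ = 2102/39.
Back-substitute into (2): P₂ = (307 + 1×2102/39) / 5 = 2815/39.

P₁ = 2102/39, P₂ = 2815/39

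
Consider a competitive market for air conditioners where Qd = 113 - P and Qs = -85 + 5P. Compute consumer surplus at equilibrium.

Equilibrium: 113 - P = -85 + 5P gives P* = 33, Q* = 80.
Demand choke price (Qd = 0): P = 113.
CS = ½(113 − 33)(80) = 3200.

Consumer surplus = 3200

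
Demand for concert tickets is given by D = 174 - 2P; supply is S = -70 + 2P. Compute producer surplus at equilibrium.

Producer surplus = 676

Equilibrium: 174 - 2P = -70 + 2P gives P* = 61, Q* = 52.
Supply starts at P = 35 (where S = 0).
PS = ½(61 − 35)(52) = 676.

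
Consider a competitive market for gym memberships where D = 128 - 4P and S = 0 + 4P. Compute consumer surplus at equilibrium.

Consumer surplus = 512

Equilibrium: 128 - 4P = 0 + 4P gives P* = 16, Q* = 64.
Demand choke price (D = 0): P = 32.
CS = ½(32 − 16)(64) = 512.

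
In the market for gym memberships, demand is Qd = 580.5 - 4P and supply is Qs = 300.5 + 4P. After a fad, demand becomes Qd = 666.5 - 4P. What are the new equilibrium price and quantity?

P' = 45.75, Q' = 483.5

Original equilibrium: P* = 35, Q* = 440.5.
New equilibrium: 666.5 - 4P = 300.5 + 4P, so 366 = 8P and P' = 45.75; Q' = 666.5 − 4(45.75) = 483.5.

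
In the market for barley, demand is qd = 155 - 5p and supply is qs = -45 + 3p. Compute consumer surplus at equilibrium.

Equilibrium: 155 - 5p = -45 + 3p gives p* = 25, q* = 30.
Demand choke price (qd = 0): p = 31.
CS = ½(31 − 25)(30) = 90.

Consumer surplus = 90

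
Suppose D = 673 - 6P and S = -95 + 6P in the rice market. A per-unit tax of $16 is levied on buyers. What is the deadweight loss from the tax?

Pre-tax equilibrium: P* = 64, Q* = 289.
Tax on buyers shifts demand to D = 673 − 6(P + 16) = 577 - 6P.
577 - 6P = -95 + 6P gives seller price Ps = 56; buyers pay Pb = 56 + 16 = 72.
New quantity: Q = 673 − 6(72) = 241.
DWL = ½ × 16 × (289 − 241) = 384.

Deadweight loss = 384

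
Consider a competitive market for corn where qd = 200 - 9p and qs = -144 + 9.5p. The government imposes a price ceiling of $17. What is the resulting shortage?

Equilibrium price would be p* = 688/37, so the ceiling at 17 binds.
At p = 17: qd = 200 − 9(17) = 47, qs = -144 + 9.5(17) = 17.5.
Shortage = 47 − 17.5 = 29.5.

Shortage = 29.5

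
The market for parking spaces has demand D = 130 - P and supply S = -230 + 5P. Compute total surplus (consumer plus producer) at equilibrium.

Total surplus = 2940

Equilibrium: 130 - P = -230 + 5P gives P* = 60, Q* = 70.
Demand choke price: P = 130; supply starts at P = 46.
CS = ½(130 − 60)(70) = 2450; PS = ½(60 − 46)(70) = 490.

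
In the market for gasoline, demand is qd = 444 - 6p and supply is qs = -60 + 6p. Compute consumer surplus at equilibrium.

Equilibrium: 444 - 6p = -60 + 6p gives p* = 42, q* = 192.
Demand choke price (qd = 0): p = 74.
CS = ½(74 − 42)(192) = 3072.

Consumer surplus = 3072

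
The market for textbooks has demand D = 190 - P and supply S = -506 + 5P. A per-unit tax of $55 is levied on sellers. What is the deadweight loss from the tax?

Pre-tax equilibrium: P* = 116, Q* = 74.
Tax on sellers shifts supply to S = -506 + 5(P − 55) = -781 + 5P.
190 - P = -781 + 5P gives buyer price Pb = 971/6; sellers receive Ps = 971/6 − 55 = 641/6.
New quantity: Q = 190 − 1(971/6) = 169/6.
DWL = ½ × 55 × (74 − 169/6) = 15125/12.

Deadweight loss = 15125/12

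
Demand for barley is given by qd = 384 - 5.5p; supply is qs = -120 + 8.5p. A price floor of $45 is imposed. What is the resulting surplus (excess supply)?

Equilibrium price would be p* = 36, so the floor at 45 binds.
At p = 45: qd = 136.5, qs = 262.5.
Surplus = 262.5 − 136.5 = 126.

Surplus = 126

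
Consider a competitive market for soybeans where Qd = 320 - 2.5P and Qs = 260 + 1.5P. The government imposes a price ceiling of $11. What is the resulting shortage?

Shortage = 16

Equilibrium price would be P* = 15, so the ceiling at 11 binds.
At P = 11: Qd = 320 − 2.5(11) = 292.5, Qs = 260 + 1.5(11) = 276.5.
Shortage = 292.5 − 276.5 = 16.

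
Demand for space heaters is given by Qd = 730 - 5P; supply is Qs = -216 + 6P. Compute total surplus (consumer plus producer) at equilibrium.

Equilibrium: 730 - 5P = -216 + 6P gives P* = 86, Q* = 300.
Demand choke price: P = 146; supply starts at P = 36.
CS = ½(146 − 86)(300) = 9000; PS = ½(86 − 36)(300) = 7500.

Total surplus = 16500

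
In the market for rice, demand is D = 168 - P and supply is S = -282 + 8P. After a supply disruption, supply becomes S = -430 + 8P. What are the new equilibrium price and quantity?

Original equilibrium: P* = 50, Q* = 118.
New equilibrium: 168 - P = -430 + 8P, so 598 = 9P and P' = 598/9; Q' = 168 − 1(598/9) = 914/9.

P' = 598/9, Q' = 914/9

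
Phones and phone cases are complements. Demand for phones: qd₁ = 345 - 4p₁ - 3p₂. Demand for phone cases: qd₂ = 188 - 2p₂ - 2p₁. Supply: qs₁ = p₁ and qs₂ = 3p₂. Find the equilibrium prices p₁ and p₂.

Market 1: 345 - 4p₁ - 3p₂ = p₁ → 5p₁ + 3p₂ = 345.
Market 2: 5p₂ + 2p₁ = 188.
Eliminating p₂: 5×(1) − 3×(2) gives 19p₁ = 1161, so p₁ = 1161/19.
Back-substitute into (2): p₂ = (188 − 2×1161/19) / 5 = 250/19.

p₁ = 1161/19, p₂ = 250/19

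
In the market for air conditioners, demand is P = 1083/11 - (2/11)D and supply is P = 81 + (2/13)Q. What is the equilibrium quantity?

Q* = 52

Set the two price expressions equal: 1083/11 - (2/11)Q = 81 + (2/13)Q.
192/11 = (48/143)Q, so Q* = 52.
P* = 1083/11 − (2/11)(52) = 89.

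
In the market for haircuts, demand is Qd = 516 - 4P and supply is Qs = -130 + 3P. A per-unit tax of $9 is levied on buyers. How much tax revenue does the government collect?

Pre-tax equilibrium: P* = 646/7, Q* = 1028/7.
Tax on buyers shifts demand to Qd = 516 − 4(P + 9) = 480 - 4P.
480 - 4P = -130 + 3P gives seller price Ps = 610/7; buyers pay Pb = 610/7 + 9 = 673/7.
New quantity: Q = 516 − 4(673/7) = 920/7.
Revenue = 9 × 920/7 = 8280/7.

Tax revenue = 8280/7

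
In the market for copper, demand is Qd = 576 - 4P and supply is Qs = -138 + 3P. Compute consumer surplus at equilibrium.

Consumer surplus = 3528

Equilibrium: 576 - 4P = -138 + 3P gives P* = 102, Q* = 168.
Demand choke price (Qd = 0): P = 144.
CS = ½(144 − 102)(168) = 3528.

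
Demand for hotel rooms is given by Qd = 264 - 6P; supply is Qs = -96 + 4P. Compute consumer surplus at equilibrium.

Consumer surplus = 192

Equilibrium: 264 - 6P = -96 + 4P gives P* = 36, Q* = 48.
Demand choke price (Qd = 0): P = 44.
CS = ½(44 − 36)(48) = 192.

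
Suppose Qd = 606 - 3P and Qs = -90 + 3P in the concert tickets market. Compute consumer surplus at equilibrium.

Equilibrium: 606 - 3P = -90 + 3P gives P* = 116, Q* = 258.
Demand choke price (Qd = 0): P = 202.
CS = ½(202 − 116)(258) = 11094.

Consumer surplus = 11094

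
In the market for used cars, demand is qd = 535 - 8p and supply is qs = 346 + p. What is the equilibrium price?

Set qd = qs: 535 - 8p = 346 + p.
189 = 9p, so p* = 21.
q* = 535 − 8(21) = 367.

p* = 21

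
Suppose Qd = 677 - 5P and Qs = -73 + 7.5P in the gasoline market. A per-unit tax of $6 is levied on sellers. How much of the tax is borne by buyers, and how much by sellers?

Pre-tax equilibrium: P* = 60, Q* = 377.
Tax on sellers shifts supply to Qs = -73 + 7.5(P − 6) = -118 + 7.5P.
677 - 5P = -118 + 7.5P gives buyer price Pb = 63.6; sellers receive Ps = 63.6 − 6 = 57.6.
New quantity: Q = 677 − 5(63.6) = 359.
Buyer burden = 63.6 − 60 = 3.6; seller burden = 60 − 57.6 = 2.4.

Buyers bear $3.6, sellers bear $2.4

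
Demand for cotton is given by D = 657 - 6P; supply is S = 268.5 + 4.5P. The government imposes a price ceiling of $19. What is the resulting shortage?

Shortage = 189

Equilibrium price would be P* = 37, so the ceiling at 19 binds.
At P = 19: D = 657 − 6(19) = 543, S = 268.5 + 4.5(19) = 354.
Shortage = 543 − 354 = 189.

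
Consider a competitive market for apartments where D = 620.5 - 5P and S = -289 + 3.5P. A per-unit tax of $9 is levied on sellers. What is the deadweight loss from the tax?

Pre-tax equilibrium: P* = 107, Q* = 85.5.
Tax on sellers shifts supply to S = -289 + 3.5(P − 9) = -320.5 + 3.5P.
620.5 - 5P = -320.5 + 3.5P gives buyer price Pb = 1882/17; sellers receive Ps = 1882/17 − 9 = 1729/17.
New quantity: Q = 620.5 − 5(1882/17) = 2277/34.
DWL = ½ × 9 × (85.5 − 2277/34) = 2835/34.

Deadweight loss = 2835/34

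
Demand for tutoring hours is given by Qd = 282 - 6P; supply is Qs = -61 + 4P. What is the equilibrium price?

Set Qd = Qs: 282 - 6P = -61 + 4P.
343 = 10P, so P* = 34.3.
Q* = 282 − 6(34.3) = 76.2.

P* = 34.3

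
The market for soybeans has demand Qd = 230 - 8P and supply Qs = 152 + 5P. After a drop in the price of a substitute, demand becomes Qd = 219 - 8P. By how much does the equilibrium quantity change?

Original equilibrium: P* = 6, Q* = 182.
New equilibrium: 219 - 8P = 152 + 5P, so 67 = 13P and P' = 67/13; Q' = 219 − 8(67/13) = 2311/13.
Change in quantity: 2311/13 − 182 = -55/13.

ΔQ = -55/13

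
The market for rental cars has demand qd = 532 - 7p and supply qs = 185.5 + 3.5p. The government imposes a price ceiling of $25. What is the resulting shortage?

Shortage = 84

Equilibrium price would be p* = 33, so the ceiling at 25 binds.
At p = 25: qd = 532 − 7(25) = 357, qs = 185.5 + 3.5(25) = 273.
Shortage = 357 − 273 = 84.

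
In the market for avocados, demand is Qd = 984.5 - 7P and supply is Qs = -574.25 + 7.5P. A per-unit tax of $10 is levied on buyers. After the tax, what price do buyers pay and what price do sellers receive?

Pre-tax equilibrium: P* = 107.5, Q* = 232.
Tax on buyers shifts demand to Qd = 984.5 − 7(P + 10) = 914.5 - 7P.
914.5 - 7P = -574.25 + 7.5P gives seller price Ps = 5955/58; buyers pay Pb = 5955/58 + 10 = 6535/58.
New quantity: Q = 984.5 − 7(6535/58) = 5678/29.

Buyers pay 6535/58, sellers receive 5955/58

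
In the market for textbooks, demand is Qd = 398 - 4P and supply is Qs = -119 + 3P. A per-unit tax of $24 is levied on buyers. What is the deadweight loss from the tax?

Pre-tax equilibrium: P* = 517/7, Q* = 718/7.
Tax on buyers shifts demand to Qd = 398 − 4(P + 24) = 302 - 4P.
302 - 4P = -119 + 3P gives seller price Ps = 421/7; buyers pay Pb = 421/7 + 24 = 589/7.
New quantity: Q = 398 − 4(589/7) = 430/7.
DWL = ½ × 24 × (718/7 − 430/7) = 3456/7.

Deadweight loss = 3456/7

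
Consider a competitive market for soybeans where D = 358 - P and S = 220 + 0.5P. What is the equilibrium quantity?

Q* = 266

Set D = S: 358 - P = 220 + 0.5P.
138 = 1.5P, so P* = 92.
Q* = 358 − 1(92) = 266.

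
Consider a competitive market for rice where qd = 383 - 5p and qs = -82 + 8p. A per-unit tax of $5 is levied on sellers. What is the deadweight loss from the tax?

Pre-tax equilibrium: p* = 465/13, q* = 2654/13.
Tax on sellers shifts supply to qs = -82 + 8(p − 5) = -122 + 8p.
383 - 5p = -122 + 8p gives buyer price pb = 505/13; sellers receive ps = 505/13 − 5 = 440/13.
New quantity: q = 383 − 5(505/13) = 2454/13.
DWL = ½ × 5 × (2654/13 − 2454/13) = 500/13.

Deadweight loss = 500/13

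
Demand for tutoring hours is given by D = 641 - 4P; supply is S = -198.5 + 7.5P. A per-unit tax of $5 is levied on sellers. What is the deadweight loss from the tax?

Deadweight loss = 750/23

Pre-tax equilibrium: P* = 73, Q* = 349.
Tax on sellers shifts supply to S = -198.5 + 7.5(P − 5) = -236 + 7.5P.
641 - 4P = -236 + 7.5P gives buyer price Pb = 1754/23; sellers receive Ps = 1754/23 − 5 = 1639/23.
New quantity: Q = 641 − 4(1754/23) = 7727/23.
DWL = ½ × 5 × (349 − 7727/23) = 750/23.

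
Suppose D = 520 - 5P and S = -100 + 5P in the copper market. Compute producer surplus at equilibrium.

Equilibrium: 520 - 5P = -100 + 5P gives P* = 62, Q* = 210.
Supply starts at P = 20 (where S = 0).
PS = ½(62 − 20)(210) = 4410.

Producer surplus = 4410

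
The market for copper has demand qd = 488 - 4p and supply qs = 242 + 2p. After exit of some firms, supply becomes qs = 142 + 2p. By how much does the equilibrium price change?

Original equilibrium: p* = 41, q* = 324.
New equilibrium: 488 - 4p = 142 + 2p, so 346 = 6p and p' = 173/3; q' = 488 − 4(173/3) = 772/3.
Change in price: 173/3 − 41 = 50/3.

Δp = 50/3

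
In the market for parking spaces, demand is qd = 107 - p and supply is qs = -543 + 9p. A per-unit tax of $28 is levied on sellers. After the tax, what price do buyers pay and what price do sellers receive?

Pre-tax equilibrium: p* = 65, q* = 42.
Tax on sellers shifts supply to qs = -543 + 9(p − 28) = -795 + 9p.
107 - p = -795 + 9p gives buyer price pb = 90.2; sellers receive ps = 90.2 − 28 = 62.2.
New quantity: q = 107 − 1(90.2) = 16.8.

Buyers pay $90.2, sellers receive $62.2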